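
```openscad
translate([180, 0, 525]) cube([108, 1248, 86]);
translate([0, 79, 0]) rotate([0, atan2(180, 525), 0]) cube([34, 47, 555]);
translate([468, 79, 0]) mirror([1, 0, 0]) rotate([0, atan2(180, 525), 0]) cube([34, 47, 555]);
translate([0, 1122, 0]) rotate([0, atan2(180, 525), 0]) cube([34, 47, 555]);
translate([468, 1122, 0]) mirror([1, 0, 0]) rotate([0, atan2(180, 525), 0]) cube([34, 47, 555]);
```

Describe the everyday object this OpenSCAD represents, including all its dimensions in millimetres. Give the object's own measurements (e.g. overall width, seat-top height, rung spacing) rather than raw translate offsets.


A sawhorse. A 108×1248×86 mm beam (x, y, z) sits on two A-frame leg pairs. Each pair is two raked legs of 34×47 mm section (47 mm along y) splaying symmetrically in x. Each leg rises 525 mm vertically over 180 mm of horizontal reach and is 555 mm long along its own axis. Every leg's outer bottom edge rests on the floor and its outer top edge meets a bottom edge of the beam — the left legs (tilting toward +x) meet the beam's −x bottom edge, the right legs (their mirror images, tilting toward −x) meet its +x bottom edge — so the leg tops tuck under the beam, the beam's underside is 525 mm above the floor, and the feet are 468 mm apart outside-to-outside with the beam centred between them. The two leg pairs are set in 79 mm from either end of the beam.


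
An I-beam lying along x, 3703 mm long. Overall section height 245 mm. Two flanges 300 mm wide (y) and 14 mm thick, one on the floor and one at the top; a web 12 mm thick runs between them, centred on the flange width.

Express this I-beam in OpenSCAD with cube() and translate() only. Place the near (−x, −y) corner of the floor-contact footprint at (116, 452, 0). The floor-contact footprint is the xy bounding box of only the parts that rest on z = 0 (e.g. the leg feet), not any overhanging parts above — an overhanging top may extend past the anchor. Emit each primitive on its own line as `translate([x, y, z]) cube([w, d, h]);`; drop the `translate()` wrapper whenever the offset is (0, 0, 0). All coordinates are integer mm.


translate([116, 452, 0]) cube([3703, 300, 14]);
translate([116, 596, 14]) cube([3703, 12, 217]);
translate([116, 452, 231]) cube([3703, 300, 14]);


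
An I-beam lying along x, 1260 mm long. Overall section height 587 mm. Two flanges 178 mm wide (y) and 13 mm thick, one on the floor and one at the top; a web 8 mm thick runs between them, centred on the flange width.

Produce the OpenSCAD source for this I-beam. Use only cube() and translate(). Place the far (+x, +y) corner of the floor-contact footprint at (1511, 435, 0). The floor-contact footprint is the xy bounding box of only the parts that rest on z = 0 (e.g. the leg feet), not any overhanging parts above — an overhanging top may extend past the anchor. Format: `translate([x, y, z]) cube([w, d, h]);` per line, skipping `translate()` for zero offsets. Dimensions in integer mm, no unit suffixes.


translate([251, 257, 0]) cube([1260, 178, 13]);
translate([251, 342, 13]) cube([1260, 8, 561]);
translate([251, 257, 574]) cube([1260, 178, 13]);


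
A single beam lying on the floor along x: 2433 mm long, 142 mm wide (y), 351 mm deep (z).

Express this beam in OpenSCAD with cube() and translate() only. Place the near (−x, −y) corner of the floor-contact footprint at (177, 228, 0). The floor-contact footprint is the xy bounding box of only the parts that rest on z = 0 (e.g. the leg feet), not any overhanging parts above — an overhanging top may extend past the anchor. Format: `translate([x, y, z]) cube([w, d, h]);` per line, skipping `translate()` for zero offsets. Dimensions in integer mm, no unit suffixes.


translate([177, 228, 0]) cube([2433, 142, 351]);


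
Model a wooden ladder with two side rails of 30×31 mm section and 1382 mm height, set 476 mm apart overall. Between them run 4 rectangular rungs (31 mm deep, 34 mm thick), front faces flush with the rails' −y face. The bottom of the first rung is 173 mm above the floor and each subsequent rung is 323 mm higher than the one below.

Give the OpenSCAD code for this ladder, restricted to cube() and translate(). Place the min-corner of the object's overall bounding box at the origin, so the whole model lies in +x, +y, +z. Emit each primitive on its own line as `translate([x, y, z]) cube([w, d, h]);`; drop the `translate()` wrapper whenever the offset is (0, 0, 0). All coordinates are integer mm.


// rung span = 476 - 2*30 = 416
// rung[k] z = 173 + k*323
cube([30, 31, 1382]);
translate([446, 0, 0]) cube([30, 31, 1382]);
translate([30, 0, 173]) cube([416, 31, 34]);
translate([30, 0, 496]) cube([416, 31, 34]);
translate([30, 0, 819]) cube([416, 31, 34]);
translate([30, 0, 1142]) cube([416, 31, 34]);


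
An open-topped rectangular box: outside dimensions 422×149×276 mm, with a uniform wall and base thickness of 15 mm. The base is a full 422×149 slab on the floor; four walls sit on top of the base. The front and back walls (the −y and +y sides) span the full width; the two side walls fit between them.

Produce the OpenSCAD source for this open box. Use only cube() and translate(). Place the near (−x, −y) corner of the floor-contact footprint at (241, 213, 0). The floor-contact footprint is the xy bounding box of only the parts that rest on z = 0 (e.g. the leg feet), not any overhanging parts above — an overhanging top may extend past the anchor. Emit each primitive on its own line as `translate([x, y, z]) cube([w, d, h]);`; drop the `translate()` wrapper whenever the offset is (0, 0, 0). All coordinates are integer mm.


translate([241, 213, 0]) cube([422, 149, 15]);
translate([241, 213, 15]) cube([422, 15, 261]);
translate([241, 347, 15]) cube([422, 15, 261]);
translate([241, 228, 15]) cube([15, 119, 261]);
translate([648, 228, 15]) cube([15, 119, 261]);


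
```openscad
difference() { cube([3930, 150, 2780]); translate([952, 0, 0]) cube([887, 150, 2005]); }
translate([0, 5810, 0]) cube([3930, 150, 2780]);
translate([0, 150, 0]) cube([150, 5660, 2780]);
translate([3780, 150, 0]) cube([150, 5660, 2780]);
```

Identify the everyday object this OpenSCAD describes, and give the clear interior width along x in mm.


A single room. The interior width is 3630 mm.

Four walls enclosing a rectangle with a door in the front wall — a room. Outside width 3930 minus two 150 mm walls gives 3630 mm.


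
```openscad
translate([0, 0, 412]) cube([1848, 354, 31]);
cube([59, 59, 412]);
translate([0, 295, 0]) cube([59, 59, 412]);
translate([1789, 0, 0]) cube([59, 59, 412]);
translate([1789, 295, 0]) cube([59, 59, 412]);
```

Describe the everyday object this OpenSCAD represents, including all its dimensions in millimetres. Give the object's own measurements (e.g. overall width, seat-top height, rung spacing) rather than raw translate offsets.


A long wooden bench with a 1848 mm (x) × 354 mm (y) seat, 31 mm thick, its top surface 443 mm above the floor. Four 59 mm square legs at the seat corners, flush with the edges, run from z = 0 to the seat underside.


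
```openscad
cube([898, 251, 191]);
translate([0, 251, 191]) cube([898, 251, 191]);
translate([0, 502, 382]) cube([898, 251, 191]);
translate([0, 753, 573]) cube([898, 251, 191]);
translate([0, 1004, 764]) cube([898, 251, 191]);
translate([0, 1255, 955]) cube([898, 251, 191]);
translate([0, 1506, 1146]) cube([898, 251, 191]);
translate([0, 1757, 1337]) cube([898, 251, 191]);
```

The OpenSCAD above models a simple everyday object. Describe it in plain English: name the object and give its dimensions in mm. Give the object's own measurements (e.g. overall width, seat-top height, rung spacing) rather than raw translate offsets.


A straight staircase of 8 solid steps. Each step is 898 mm wide (x), 251 mm deep (y, the going) and 191 mm tall (the rise). The first step rests on the floor; each subsequent step sits one going further in +y and one rise higher in +z, directly behind and above the previous step with no overlap.


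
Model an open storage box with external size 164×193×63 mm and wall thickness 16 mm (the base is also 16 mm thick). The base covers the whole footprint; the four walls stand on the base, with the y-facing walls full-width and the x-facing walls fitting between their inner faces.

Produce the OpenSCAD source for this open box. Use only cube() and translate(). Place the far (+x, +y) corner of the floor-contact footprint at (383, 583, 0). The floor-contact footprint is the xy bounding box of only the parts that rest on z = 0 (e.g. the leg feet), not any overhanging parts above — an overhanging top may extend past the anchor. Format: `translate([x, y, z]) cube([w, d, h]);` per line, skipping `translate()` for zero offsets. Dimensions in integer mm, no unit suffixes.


translate([219, 390, 0]) cube([164, 193, 16]);
translate([219, 390, 16]) cube([164, 16, 47]);
translate([219, 567, 16]) cube([164, 16, 47]);
translate([219, 406, 16]) cube([16, 161, 47]);
translate([367, 406, 16]) cube([16, 161, 47]);


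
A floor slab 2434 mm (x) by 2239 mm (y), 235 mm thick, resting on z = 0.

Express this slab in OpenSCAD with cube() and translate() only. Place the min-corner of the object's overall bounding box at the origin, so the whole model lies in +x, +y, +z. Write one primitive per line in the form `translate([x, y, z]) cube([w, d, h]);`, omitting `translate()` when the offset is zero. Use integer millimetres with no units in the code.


cube([2434, 2239, 235]);


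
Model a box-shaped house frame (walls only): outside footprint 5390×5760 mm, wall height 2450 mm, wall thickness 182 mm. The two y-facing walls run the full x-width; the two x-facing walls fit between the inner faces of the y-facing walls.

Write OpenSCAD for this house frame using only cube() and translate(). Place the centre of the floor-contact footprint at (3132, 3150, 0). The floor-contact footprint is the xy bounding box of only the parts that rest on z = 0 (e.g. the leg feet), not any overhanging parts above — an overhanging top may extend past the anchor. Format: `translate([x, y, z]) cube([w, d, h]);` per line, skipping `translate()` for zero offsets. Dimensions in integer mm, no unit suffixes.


translate([437, 270, 0]) cube([5390, 182, 2450]);
translate([437, 5848, 0]) cube([5390, 182, 2450]);
translate([437, 452, 0]) cube([182, 5396, 2450]);
translate([5645, 452, 0]) cube([182, 5396, 2450]);


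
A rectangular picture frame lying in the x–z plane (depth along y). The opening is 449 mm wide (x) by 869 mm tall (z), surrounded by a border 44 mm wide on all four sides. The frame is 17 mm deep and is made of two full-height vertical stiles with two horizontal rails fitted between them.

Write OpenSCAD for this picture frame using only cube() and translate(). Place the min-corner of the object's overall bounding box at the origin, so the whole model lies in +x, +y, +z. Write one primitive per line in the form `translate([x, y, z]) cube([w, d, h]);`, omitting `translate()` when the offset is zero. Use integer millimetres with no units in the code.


cube([44, 17, 957]);
translate([493, 0, 0]) cube([44, 17, 957]);
translate([44, 0, 0]) cube([449, 17, 44]);
translate([44, 0, 913]) cube([449, 17, 44]);


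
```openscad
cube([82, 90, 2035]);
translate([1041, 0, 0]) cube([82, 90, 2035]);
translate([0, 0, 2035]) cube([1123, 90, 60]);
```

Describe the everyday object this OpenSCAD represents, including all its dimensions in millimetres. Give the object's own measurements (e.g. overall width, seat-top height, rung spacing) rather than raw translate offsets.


A door frame. The clear opening is 959 mm wide and 2035 mm high. Two 82 mm wide jambs, 90 mm deep, stand either side of the opening from the floor to the top of the opening. A 60 mm thick head sits across the top of both jambs, spanning the full outside width of the frame.


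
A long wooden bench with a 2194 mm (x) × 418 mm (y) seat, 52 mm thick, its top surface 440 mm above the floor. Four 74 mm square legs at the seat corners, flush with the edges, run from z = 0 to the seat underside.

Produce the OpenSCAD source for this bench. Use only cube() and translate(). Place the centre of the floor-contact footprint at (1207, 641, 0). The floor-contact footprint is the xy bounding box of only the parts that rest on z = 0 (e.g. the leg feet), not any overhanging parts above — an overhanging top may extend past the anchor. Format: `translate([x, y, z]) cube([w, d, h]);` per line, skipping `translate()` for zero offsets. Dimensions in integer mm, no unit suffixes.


translate([110, 432, 388]) cube([2194, 418, 52]);
translate([110, 432, 0]) cube([74, 74, 388]);
translate([110, 776, 0]) cube([74, 74, 388]);
translate([2230, 432, 0]) cube([74, 74, 388]);
translate([2230, 776, 0]) cube([74, 74, 388]);


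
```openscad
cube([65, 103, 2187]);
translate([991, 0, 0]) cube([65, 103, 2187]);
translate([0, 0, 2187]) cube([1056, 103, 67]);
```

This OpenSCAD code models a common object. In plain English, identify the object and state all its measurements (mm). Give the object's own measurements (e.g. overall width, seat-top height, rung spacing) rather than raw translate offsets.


A door frame. The clear opening is 926 mm wide and 2187 mm high. Two 65 mm wide jambs, 103 mm deep, stand either side of the opening from the floor to the top of the opening. A 67 mm thick head sits across the top of both jambs, spanning the full outside width of the frame.


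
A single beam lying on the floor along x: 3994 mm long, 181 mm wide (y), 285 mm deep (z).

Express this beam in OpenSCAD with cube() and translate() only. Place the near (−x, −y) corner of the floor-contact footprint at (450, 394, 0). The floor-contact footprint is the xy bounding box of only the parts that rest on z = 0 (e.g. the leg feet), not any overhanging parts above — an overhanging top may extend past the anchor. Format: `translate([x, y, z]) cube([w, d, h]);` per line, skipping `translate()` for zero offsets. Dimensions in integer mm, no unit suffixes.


translate([450, 394, 0]) cube([3994, 181, 285]);


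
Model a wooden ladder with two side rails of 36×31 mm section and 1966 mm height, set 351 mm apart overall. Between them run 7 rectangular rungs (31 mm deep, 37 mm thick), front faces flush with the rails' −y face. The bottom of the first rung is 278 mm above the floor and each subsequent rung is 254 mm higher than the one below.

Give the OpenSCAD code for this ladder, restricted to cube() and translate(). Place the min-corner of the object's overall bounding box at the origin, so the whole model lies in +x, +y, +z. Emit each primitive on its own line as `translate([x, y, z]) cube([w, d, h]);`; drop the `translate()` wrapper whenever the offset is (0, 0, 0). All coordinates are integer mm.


// rung span = 351 - 2*36 = 279
// rung[k] z = 278 + k*254
cube([36, 31, 1966]);
translate([315, 0, 0]) cube([36, 31, 1966]);
translate([36, 0, 278]) cube([279, 31, 37]);
translate([36, 0, 532]) cube([279, 31, 37]);
translate([36, 0, 786]) cube([279, 31, 37]);
translate([36, 0, 1040]) cube([279, 31, 37]);
translate([36, 0, 1294]) cube([279, 31, 37]);
translate([36, 0, 1548]) cube([279, 31, 37]);
translate([36, 0, 1802]) cube([279, 31, 37]);


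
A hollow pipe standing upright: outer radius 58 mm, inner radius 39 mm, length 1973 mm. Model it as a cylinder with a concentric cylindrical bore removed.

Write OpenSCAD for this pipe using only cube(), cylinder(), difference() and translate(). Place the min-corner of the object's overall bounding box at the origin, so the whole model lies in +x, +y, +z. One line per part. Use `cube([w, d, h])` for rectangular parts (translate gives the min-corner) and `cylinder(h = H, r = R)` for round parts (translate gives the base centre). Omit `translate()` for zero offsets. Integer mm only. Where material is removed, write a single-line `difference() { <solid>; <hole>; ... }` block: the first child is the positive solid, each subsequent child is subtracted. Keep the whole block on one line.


difference() { translate([58, 58, 0]) cylinder(h = 1973, r = 58); translate([58, 58, 0]) cylinder(h = 1973, r = 39); }


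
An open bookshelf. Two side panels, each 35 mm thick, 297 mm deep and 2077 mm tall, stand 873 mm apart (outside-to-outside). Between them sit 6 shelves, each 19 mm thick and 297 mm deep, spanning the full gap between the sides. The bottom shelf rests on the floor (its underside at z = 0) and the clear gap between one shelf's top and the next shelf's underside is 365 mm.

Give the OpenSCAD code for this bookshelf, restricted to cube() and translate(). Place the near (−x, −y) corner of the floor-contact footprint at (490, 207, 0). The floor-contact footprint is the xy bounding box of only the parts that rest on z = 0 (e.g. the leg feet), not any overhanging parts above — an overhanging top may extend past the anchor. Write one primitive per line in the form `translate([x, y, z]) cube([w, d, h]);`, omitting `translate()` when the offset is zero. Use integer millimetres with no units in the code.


translate([490, 207, 0]) cube([35, 297, 2077]);
translate([1328, 207, 0]) cube([35, 297, 2077]);
translate([525, 207, 0]) cube([803, 297, 19]);
translate([525, 207, 384]) cube([803, 297, 19]);
translate([525, 207, 768]) cube([803, 297, 19]);
translate([525, 207, 1152]) cube([803, 297, 19]);
translate([525, 207, 1536]) cube([803, 297, 19]);
translate([525, 207, 1920]) cube([803, 297, 19]);


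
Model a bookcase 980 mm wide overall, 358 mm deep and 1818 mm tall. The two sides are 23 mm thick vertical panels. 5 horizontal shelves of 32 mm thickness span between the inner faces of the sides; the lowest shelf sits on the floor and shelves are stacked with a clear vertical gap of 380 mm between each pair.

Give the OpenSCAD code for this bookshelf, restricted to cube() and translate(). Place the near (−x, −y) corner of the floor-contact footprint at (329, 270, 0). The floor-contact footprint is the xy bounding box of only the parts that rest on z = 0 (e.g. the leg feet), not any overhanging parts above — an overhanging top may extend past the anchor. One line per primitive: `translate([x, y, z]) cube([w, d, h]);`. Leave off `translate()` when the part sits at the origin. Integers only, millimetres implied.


translate([329, 270, 0]) cube([23, 358, 1818]);
translate([1286, 270, 0]) cube([23, 358, 1818]);
translate([352, 270, 0]) cube([934, 358, 32]);
translate([352, 270, 412]) cube([934, 358, 32]);
translate([352, 270, 824]) cube([934, 358, 32]);
translate([352, 270, 1236]) cube([934, 358, 32]);
translate([352, 270, 1648]) cube([934, 358, 32]);


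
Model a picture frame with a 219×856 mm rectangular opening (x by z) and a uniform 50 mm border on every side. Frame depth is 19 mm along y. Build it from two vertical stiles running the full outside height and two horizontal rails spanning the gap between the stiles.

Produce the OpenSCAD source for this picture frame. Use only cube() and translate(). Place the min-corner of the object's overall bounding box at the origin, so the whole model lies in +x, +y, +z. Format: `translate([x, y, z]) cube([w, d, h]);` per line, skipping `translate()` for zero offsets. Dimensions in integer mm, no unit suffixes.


cube([50, 19, 956]);
translate([269, 0, 0]) cube([50, 19, 956]);
translate([50, 0, 0]) cube([219, 19, 50]);
translate([50, 0, 906]) cube([219, 19, 50]);


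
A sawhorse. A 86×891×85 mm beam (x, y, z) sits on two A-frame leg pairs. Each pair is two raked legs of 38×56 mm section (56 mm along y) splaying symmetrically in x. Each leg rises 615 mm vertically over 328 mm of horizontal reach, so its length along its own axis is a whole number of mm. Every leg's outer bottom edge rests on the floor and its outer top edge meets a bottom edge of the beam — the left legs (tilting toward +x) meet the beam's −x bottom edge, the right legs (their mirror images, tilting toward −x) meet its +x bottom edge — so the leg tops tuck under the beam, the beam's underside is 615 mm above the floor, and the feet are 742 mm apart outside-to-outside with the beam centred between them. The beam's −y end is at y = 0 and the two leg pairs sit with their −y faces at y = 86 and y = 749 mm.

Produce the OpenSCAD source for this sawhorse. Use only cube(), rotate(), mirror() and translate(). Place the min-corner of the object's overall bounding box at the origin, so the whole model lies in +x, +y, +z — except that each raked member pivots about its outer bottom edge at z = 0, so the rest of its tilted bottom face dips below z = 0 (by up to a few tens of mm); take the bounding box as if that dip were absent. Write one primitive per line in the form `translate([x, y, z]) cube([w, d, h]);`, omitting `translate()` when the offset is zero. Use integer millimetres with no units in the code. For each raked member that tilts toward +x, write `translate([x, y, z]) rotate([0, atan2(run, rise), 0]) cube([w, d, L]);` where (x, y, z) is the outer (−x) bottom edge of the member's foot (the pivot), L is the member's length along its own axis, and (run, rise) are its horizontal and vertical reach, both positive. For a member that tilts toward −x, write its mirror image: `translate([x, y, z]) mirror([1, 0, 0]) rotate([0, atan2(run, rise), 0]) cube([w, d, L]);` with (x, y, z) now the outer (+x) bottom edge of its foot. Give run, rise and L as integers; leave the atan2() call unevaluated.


// leg length = √(328² + 615²) = 697
// right-leg outer foot x = 2·328 + 86 = 742
// beam min-corner = (328, 0, 615)
translate([328, 0, 615]) cube([86, 891, 85]);
translate([0, 86, 0]) rotate([0, atan2(328, 615), 0]) cube([38, 56, 697]);
translate([742, 86, 0]) mirror([1, 0, 0]) rotate([0, atan2(328, 615), 0]) cube([38, 56, 697]);
translate([0, 749, 0]) rotate([0, atan2(328, 615), 0]) cube([38, 56, 697]);
translate([742, 749, 0]) mirror([1, 0, 0]) rotate([0, atan2(328, 615), 0]) cube([38, 56, 697]);


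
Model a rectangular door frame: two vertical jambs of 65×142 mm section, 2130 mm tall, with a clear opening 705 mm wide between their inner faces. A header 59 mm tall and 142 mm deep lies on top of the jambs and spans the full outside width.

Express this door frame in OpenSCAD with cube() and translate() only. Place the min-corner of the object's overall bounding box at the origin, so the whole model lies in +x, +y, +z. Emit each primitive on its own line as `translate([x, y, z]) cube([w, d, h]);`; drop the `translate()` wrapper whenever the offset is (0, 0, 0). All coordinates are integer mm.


cube([65, 142, 2130]);
translate([770, 0, 0]) cube([65, 142, 2130]);
translate([0, 0, 2130]) cube([835, 142, 59]);


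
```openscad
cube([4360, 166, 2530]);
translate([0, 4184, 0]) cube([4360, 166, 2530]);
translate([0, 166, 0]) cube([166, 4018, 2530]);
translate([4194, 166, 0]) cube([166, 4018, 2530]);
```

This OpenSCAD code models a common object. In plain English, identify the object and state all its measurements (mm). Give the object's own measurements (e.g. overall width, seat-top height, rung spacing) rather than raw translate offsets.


The wall frame of a small rectangular building: four walls, each 2530 mm tall and 166 mm thick, enclosing a footprint 4360 mm (x) by 4350 mm (y) outside-to-outside, with no floor or roof. The front and back walls (the −y and +y sides) span the full width; the two side walls fit between them.


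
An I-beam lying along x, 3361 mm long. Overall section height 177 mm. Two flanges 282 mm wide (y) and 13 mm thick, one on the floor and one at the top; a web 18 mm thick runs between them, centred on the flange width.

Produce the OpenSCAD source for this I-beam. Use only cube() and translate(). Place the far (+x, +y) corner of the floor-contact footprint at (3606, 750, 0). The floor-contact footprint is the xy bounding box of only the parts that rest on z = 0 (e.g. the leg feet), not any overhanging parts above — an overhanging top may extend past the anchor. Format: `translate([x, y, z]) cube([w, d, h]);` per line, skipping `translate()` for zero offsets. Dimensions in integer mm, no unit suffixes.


translate([245, 468, 0]) cube([3361, 282, 13]);
translate([245, 600, 13]) cube([3361, 18, 151]);
translate([245, 468, 164]) cube([3361, 282, 13]);


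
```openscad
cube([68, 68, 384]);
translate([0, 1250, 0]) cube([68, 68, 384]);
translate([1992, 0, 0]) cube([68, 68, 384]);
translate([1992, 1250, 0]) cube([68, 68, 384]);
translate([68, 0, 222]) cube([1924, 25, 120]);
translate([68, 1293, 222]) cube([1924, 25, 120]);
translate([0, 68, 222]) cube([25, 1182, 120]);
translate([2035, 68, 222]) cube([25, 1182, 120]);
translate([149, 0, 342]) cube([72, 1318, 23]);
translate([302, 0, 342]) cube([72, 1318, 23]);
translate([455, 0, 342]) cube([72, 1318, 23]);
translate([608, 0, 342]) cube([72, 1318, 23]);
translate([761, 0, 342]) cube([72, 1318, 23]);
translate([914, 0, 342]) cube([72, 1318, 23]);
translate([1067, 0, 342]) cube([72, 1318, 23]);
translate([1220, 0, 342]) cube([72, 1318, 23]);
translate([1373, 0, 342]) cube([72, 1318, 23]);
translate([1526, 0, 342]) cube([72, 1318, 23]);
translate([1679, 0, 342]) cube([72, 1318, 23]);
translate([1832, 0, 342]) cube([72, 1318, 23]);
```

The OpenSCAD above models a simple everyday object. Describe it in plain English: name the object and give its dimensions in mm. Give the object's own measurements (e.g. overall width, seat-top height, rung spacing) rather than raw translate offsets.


A bed frame 2060 mm long (x) by 1318 mm wide (y). Four 68×68 mm corner posts, 384 mm tall, at the corners of the footprint. Four rails of 25 mm thickness and 120 mm height run between adjacent posts with their undersides at z = 222 mm, their outer faces flush with the outside of the frame (the two x-running rails run between the posts' inner faces; the two y-running rails run between the posts' inner faces). 12 slats, each 72 mm wide (x) and 23 mm thick, lie across the top of the two x-running rails, running the full 1318 mm width of the frame in y; along x they sit between the end posts with a 81 mm gap after the −x posts and between neighbouring slats, leaving 88 mm before the +x posts.


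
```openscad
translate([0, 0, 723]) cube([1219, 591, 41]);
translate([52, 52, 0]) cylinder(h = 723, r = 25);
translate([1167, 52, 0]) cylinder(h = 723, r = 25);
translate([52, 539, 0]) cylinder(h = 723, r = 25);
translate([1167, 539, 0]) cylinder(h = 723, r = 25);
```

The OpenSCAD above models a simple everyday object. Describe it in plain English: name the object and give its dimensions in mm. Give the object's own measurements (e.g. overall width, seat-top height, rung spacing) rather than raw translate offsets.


A table: top 1219 mm (x) × 591 mm (y), 41 mm thick, upper face at z = 764 mm, on four round legs of 50 mm diameter, each leg's bounding box inset 27 mm from the nearest pair of top edges from z = 0 to the bottom of the top.


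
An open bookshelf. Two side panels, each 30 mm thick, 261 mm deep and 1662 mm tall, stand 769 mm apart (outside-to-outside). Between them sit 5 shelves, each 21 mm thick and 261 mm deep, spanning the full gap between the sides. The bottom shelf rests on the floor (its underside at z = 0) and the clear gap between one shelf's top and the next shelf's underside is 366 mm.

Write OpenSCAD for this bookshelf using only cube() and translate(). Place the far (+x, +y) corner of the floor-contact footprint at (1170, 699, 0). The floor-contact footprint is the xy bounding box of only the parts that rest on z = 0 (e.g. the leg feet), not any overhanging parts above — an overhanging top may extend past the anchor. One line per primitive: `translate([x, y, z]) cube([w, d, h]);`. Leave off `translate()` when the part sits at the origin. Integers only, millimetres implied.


translate([401, 438, 0]) cube([30, 261, 1662]);
translate([1140, 438, 0]) cube([30, 261, 1662]);
translate([431, 438, 0]) cube([709, 261, 21]);
translate([431, 438, 387]) cube([709, 261, 21]);
translate([431, 438, 774]) cube([709, 261, 21]);
translate([431, 438, 1161]) cube([709, 261, 21]);
translate([431, 438, 1548]) cube([709, 261, 21]);


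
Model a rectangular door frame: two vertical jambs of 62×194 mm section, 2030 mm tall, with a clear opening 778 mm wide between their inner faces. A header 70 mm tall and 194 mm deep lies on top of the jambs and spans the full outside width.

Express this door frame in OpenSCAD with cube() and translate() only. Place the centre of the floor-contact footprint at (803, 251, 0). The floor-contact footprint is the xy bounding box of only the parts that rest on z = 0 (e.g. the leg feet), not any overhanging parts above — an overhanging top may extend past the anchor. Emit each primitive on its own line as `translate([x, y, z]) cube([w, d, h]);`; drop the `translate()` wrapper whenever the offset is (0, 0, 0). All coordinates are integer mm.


translate([352, 154, 0]) cube([62, 194, 2030]);
translate([1192, 154, 0]) cube([62, 194, 2030]);
translate([352, 154, 2030]) cube([902, 194, 70]);


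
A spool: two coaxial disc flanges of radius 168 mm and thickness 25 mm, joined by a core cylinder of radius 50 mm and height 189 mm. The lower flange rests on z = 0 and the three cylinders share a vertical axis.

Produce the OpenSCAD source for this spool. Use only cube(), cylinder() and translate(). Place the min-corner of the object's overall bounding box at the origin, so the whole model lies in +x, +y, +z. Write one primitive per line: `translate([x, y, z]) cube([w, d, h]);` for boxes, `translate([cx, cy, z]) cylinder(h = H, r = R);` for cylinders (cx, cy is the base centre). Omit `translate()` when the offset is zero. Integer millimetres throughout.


translate([168, 168, 0]) cylinder(h = 25, r = 168);
translate([168, 168, 25]) cylinder(h = 189, r = 50);
translate([168, 168, 214]) cylinder(h = 25, r = 168);


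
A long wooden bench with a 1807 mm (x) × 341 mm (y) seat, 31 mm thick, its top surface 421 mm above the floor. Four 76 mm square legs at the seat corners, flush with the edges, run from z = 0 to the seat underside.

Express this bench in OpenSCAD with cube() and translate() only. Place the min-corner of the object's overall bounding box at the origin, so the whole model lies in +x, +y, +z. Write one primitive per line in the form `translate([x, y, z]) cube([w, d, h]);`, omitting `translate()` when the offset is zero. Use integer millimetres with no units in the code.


// leg_h = 421 − 31 = 390
translate([0, 0, 390]) cube([1807, 341, 31]);
cube([76, 76, 390]);
translate([0, 265, 0]) cube([76, 76, 390]);
translate([1731, 0, 0]) cube([76, 76, 390]);
translate([1731, 265, 0]) cube([76, 76, 390]);


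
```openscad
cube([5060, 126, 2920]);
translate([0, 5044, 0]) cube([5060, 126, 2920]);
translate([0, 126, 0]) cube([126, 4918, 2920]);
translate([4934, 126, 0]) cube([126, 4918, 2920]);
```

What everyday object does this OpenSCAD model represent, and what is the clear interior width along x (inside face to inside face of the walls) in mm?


A house (or room) frame. The interior width is 4808 mm.

Four 2920 mm walls enclosing a rectangle with no floor or roof — a room or house frame. Outside width is 5060 mm and wall thickness is 126 mm, so the interior width is 5060 − 2 × 126 = 4808 mm.


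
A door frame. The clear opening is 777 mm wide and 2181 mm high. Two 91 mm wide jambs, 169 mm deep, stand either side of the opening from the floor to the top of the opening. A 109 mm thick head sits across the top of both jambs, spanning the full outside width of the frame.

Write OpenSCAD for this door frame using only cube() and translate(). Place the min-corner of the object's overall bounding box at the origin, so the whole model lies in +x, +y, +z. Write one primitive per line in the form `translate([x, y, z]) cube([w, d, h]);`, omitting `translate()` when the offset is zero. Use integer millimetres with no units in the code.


cube([91, 169, 2181]);
translate([868, 0, 0]) cube([91, 169, 2181]);
translate([0, 0, 2181]) cube([959, 169, 109]);


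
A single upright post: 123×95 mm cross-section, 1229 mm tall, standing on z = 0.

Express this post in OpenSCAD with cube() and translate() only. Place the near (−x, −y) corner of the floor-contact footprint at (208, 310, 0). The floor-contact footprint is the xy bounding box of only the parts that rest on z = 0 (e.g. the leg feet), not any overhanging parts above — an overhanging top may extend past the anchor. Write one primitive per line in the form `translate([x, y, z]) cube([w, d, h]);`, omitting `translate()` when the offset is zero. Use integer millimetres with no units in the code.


translate([208, 310, 0]) cube([123, 95, 1229]);


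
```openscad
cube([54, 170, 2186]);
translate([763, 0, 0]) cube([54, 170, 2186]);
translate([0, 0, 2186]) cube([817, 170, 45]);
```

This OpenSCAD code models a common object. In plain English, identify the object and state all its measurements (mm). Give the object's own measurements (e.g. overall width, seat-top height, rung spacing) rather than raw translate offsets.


A door frame. The clear opening is 709 mm wide and 2186 mm high. Two 54 mm wide jambs, 170 mm deep, stand either side of the opening from the floor to the top of the opening. A 45 mm thick head sits across the top of both jambs, spanning the full outside width of the frame.


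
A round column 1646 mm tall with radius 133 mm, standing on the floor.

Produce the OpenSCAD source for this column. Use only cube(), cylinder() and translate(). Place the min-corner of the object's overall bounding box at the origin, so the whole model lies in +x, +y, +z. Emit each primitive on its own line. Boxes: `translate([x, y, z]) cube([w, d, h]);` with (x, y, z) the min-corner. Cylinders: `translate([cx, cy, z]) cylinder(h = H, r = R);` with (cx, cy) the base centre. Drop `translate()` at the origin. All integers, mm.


translate([133, 133, 0]) cylinder(h = 1646, r = 133);


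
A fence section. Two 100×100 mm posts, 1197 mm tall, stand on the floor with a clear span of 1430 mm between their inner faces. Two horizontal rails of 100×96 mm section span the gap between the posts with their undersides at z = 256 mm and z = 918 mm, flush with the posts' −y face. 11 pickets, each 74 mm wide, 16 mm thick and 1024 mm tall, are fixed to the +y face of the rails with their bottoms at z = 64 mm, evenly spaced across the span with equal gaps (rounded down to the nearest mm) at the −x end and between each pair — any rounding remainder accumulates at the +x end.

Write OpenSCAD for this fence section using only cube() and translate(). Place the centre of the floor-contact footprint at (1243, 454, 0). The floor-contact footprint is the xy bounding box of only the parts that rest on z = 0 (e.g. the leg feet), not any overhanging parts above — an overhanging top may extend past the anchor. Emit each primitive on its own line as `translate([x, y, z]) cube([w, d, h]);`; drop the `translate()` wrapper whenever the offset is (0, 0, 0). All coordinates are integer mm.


translate([428, 404, 0]) cube([100, 100, 1197]);
translate([1958, 404, 0]) cube([100, 100, 1197]);
translate([528, 404, 256]) cube([1430, 100, 96]);
translate([528, 404, 918]) cube([1430, 100, 96]);
translate([579, 504, 64]) cube([74, 16, 1024]);
translate([704, 504, 64]) cube([74, 16, 1024]);
translate([829, 504, 64]) cube([74, 16, 1024]);
translate([954, 504, 64]) cube([74, 16, 1024]);
translate([1079, 504, 64]) cube([74, 16, 1024]);
translate([1204, 504, 64]) cube([74, 16, 1024]);
translate([1329, 504, 64]) cube([74, 16, 1024]);
translate([1454, 504, 64]) cube([74, 16, 1024]);
translate([1579, 504, 64]) cube([74, 16, 1024]);
translate([1704, 504, 64]) cube([74, 16, 1024]);
translate([1829, 504, 64]) cube([74, 16, 1024]);


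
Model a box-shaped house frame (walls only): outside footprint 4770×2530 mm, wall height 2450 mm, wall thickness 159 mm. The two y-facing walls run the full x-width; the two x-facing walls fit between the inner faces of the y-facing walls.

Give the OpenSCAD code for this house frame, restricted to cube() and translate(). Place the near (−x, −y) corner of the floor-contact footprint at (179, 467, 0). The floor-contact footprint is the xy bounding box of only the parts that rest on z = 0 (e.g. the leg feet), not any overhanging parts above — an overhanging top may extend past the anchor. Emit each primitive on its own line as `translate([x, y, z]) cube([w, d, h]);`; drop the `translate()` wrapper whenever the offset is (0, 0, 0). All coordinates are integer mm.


translate([179, 467, 0]) cube([4770, 159, 2450]);
translate([179, 2838, 0]) cube([4770, 159, 2450]);
translate([179, 626, 0]) cube([159, 2212, 2450]);
translate([4790, 626, 0]) cube([159, 2212, 2450]);


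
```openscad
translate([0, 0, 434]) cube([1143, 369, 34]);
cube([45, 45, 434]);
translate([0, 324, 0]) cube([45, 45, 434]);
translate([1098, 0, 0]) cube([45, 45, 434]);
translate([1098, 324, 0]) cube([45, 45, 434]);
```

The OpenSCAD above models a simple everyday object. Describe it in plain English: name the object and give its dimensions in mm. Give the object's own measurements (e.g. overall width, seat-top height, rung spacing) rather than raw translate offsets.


A bench: a 1143×369 mm seat slab, 34 mm thick, top at z = 468 mm, on four 45×45 mm square legs flush with the seat corners and standing on z = 0.


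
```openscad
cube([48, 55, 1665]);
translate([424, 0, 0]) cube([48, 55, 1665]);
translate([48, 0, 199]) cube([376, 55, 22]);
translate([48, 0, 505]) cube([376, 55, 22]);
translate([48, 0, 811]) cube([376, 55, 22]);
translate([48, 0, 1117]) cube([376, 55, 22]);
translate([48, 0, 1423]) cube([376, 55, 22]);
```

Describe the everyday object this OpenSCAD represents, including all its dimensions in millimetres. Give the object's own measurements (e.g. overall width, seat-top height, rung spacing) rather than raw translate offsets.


A straight ladder. Two 48×55 mm vertical rails, 1665 mm tall, stand 472 mm apart (outside-to-outside) with their front faces coplanar on the −y side. 5 rungs, each 55 mm deep and 22 mm tall, span between the inner faces of the rails, front faces flush with the rails. The lowest rung's underside is at z = 199 mm and rungs are spaced 306 mm apart (underside to underside).


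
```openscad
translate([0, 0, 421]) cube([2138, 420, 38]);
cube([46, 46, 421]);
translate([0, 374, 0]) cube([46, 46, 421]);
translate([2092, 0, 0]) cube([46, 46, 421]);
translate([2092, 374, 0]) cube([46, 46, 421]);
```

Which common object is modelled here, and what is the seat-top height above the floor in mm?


A bench. The seat-top height is 459 mm.

A long slab on four corner posts — a bench. The slab sits at z = 421 with thickness 38, so the top is 421 + 38 = 459 mm.


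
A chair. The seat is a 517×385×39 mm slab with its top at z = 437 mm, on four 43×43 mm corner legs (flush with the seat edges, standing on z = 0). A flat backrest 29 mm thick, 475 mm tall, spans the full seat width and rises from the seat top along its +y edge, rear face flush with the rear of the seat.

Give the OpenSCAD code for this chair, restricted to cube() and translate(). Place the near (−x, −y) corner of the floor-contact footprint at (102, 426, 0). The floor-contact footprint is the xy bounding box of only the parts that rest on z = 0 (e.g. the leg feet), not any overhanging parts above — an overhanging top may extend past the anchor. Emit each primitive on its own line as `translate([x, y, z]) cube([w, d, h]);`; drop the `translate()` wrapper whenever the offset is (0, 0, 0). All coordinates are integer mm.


translate([102, 426, 398]) cube([517, 385, 39]);
translate([102, 426, 0]) cube([43, 43, 398]);
translate([576, 426, 0]) cube([43, 43, 398]);
translate([102, 768, 0]) cube([43, 43, 398]);
translate([576, 768, 0]) cube([43, 43, 398]);
translate([102, 782, 437]) cube([517, 29, 475]);


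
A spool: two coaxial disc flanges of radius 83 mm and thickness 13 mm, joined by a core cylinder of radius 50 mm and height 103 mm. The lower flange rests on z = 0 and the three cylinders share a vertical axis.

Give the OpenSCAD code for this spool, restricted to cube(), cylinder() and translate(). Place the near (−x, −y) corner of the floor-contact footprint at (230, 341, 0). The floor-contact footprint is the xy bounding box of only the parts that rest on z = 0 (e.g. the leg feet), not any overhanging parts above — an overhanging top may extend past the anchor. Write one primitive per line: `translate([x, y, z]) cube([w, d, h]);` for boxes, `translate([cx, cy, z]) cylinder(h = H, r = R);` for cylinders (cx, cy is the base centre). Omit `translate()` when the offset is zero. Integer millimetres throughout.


translate([313, 424, 0]) cylinder(h = 13, r = 83);
translate([313, 424, 13]) cylinder(h = 103, r = 50);
translate([313, 424, 116]) cylinder(h = 13, r = 83);
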